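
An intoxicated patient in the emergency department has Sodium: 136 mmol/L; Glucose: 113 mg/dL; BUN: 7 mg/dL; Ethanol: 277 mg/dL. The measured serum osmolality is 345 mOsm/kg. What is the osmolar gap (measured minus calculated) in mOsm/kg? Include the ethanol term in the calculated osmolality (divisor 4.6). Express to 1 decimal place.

4.0 mOsm/kg

Calculated osmolality = 2·Na + glucose/18 + BUN/2.8 + ethanol/4.6
= 2·136 + 113/18 + 7/2.8 + 277/4.6
= 272 + 6.28 + 2.50 + 60.22
= 341 mOsm/kg ≈ 341.0 mOsm/kg
Osmolar gap = measured − calculated = 345 − 341.0 = 4.0 mOsm/kg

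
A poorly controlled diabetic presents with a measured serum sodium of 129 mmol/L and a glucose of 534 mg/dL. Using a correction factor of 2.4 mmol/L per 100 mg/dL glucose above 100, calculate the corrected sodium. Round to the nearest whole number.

139 mmol/L

Corrected Na = measured Na + 2.4 · (glucose − 100)/100
= 129 + 2.4 · (534 − 100)/100
= 129 + 10.4
= 139.4 mmol/L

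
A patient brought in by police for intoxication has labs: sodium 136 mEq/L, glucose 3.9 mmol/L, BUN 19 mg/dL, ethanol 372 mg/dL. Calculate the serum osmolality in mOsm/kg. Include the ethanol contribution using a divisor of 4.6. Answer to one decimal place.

Calculated osmolality = 2·Na + glucose + BUN/2.8 + ethanol/4.6
= 2·136 + 3.9 + 19/2.8 + 372/4.6
= 272 + 3.90 + 6.79 + 80.87
= 363.56 mOsm/kg

363.6 mOsm/kg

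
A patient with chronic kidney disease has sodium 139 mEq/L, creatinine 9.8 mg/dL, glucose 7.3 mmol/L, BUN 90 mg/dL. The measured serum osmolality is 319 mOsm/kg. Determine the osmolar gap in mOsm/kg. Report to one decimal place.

1.6 mOsm/kg

Calculated osmolality = 2·Na + glucose + BUN/2.8
= 2·139 + 7.3 + 90/2.8
= 278 + 7.30 + 32.14
= 317.44 mOsm/kg ≈ 317.4 mOsm/kg
Osmolar gap = measured − calculated = 319 − 317.4 = 1.6 mOsm/kg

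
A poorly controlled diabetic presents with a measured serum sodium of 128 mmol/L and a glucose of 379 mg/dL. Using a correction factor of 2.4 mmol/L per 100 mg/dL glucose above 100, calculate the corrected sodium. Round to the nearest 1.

Corrected Na = measured Na + 2.4 · (glucose − 100)/100
= 128 + 2.4 · (379 − 100)/100
= 128 + 6.7
= 134.7 mmol/L

135 mmol/L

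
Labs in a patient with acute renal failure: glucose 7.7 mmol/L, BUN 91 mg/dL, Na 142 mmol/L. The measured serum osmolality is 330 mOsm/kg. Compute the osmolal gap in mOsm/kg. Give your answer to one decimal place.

5.8 mOsm/kg

Calculated osmolality = 2·Na + glucose + BUN/2.8
= 2·142 + 7.7 + 91/2.8
= 284 + 7.70 + 32.50
= 324.2 mOsm/kg ≈ 324.2 mOsm/kg
Osmolar gap = measured − calculated = 330 − 324.2 = 5.8 mOsm/kg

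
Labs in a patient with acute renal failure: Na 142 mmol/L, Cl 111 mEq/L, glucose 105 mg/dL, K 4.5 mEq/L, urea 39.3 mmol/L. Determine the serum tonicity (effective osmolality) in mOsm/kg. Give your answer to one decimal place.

Effective osmolality excludes urea (freely permeant across cell membranes):
2·Na + glucose/18
= 2·142 + 105/18
= 284 + 5.83
= 289.83 mOsm/kg

289.8 mOsm/kg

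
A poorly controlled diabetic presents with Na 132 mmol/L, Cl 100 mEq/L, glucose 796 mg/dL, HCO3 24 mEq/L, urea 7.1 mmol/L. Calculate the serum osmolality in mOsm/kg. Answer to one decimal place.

315.3 mOsm/kg

Calculated osmolality = 2·Na + glucose/18 + urea
= 2·132 + 796/18 + 7.1
= 264 + 44.22 + 7.10
= 315.32 mOsm/kg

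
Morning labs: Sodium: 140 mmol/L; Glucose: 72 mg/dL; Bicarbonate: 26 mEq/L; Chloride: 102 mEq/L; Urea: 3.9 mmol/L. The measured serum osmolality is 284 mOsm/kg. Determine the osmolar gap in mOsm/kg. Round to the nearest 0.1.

Calculated osmolality = 2·Na + glucose/18 + urea
= 2·140 + 72/18 + 3.9
= 280 + 4 + 3.90
= 287.9 mOsm/kg ≈ 287.9 mOsm/kg
Osmolar gap = measured − calculated = 284 − 287.9 = -3.9 mOsm/kg

-3.9 mOsm/kg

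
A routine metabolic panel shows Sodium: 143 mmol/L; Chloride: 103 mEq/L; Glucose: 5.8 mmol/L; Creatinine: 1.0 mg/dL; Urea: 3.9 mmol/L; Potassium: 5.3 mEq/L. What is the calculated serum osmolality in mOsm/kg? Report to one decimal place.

Calculated osmolality = 2·Na + glucose + urea
= 2·143 + 5.8 + 3.9
= 286 + 5.80 + 3.90
= 295.7 mOsm/kg

295.7 mOsm/kg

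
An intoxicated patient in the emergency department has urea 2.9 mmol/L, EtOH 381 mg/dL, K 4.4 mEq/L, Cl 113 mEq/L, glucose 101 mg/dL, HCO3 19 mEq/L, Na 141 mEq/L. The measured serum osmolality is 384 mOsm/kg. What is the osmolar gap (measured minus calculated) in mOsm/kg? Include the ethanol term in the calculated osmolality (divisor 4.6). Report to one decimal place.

10.7 mOsm/kg

Calculated osmolality = 2·Na + glucose/18 + urea + ethanol/4.6
= 2·141 + 101/18 + 2.9 + 381/4.6
= 282 + 5.61 + 2.90 + 82.83
= 373.34 mOsm/kg ≈ 373.3 mOsm/kg
Osmolar gap = measured − calculated = 384 − 373.3 = 10.7 mOsm/kg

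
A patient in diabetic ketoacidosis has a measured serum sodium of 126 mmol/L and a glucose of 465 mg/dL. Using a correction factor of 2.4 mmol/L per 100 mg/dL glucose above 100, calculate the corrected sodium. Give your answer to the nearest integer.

Corrected Na = measured Na + 2.4 · (glucose − 100)/100
= 126 + 2.4 · (465 − 100)/100
= 126 + 8.8
= 134.8 mmol/L

135 mmol/L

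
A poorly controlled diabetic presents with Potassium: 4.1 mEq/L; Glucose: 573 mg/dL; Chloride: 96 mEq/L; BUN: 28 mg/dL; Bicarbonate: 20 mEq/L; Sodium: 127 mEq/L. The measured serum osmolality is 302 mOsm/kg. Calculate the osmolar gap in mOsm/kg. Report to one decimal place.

Calculated osmolality = 2·Na + glucose/18 + BUN/2.8
= 2·127 + 573/18 + 28/2.8
= 254 + 31.83 + 10
= 295.83 mOsm/kg ≈ 295.8 mOsm/kg
Osmolar gap = measured − calculated = 302 − 295.8 = 6.2 mOsm/kg

6.2 mOsm/kg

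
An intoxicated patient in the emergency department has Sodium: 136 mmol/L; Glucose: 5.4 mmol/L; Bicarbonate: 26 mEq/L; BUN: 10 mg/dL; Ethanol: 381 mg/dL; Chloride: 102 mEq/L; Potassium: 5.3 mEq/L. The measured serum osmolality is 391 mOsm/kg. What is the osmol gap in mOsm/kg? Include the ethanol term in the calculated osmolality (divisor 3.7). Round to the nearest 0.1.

Calculated osmolality = 2·Na + glucose + BUN/2.8 + ethanol/3.7
= 2·136 + 5.4 + 10/2.8 + 381/3.7
= 272 + 5.40 + 3.57 + 102.97
= 383.94 mOsm/kg ≈ 383.9 mOsm/kg
Osmolar gap = measured − calculated = 391 − 383.9 = 7.1 mOsm/kg

7.1 mOsm/kg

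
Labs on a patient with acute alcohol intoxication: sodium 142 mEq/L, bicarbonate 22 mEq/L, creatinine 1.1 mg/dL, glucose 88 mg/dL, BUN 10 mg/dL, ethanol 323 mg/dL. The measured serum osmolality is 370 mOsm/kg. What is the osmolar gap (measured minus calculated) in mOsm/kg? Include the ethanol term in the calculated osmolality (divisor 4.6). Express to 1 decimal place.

Calculated osmolality = 2·Na + glucose/18 + BUN/2.8 + ethanol/4.6
= 2·142 + 88/18 + 10/2.8 + 323/4.6
= 284 + 4.89 + 3.57 + 70.22
= 362.68 mOsm/kg ≈ 362.7 mOsm/kg
Osmolar gap = measured − calculated = 370 − 362.7 = 7.3 mOsm/kg

7.3 mOsm/kg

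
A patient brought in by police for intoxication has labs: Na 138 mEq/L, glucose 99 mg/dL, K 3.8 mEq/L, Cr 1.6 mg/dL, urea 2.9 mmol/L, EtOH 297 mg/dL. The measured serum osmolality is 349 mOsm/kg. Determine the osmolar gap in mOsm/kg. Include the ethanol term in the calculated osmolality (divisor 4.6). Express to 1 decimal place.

Calculated osmolality = 2·Na + glucose/18 + urea + ethanol/4.6
= 2·138 + 99/18 + 2.9 + 297/4.6
= 276 + 5.50 + 2.90 + 64.57
= 348.97 mOsm/kg ≈ 349.0 mOsm/kg
Osmolar gap = measured − calculated = 349 − 349.0 = 0.0 mOsm/kg

0.0 mOsm/kg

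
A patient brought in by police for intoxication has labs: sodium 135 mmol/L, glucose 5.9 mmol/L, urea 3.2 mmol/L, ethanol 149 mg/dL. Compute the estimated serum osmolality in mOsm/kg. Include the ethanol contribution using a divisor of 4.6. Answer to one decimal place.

311.5 mOsm/kg

Calculated osmolality = 2·Na + glucose + urea + ethanol/4.6
= 2·135 + 5.9 + 3.2 + 149/4.6
= 270 + 5.90 + 3.20 + 32.39
= 311.49 mOsm/kg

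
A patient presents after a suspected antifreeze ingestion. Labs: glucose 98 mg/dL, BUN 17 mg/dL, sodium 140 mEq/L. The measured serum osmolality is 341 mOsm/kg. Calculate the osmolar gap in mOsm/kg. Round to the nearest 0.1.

Calculated osmolality = 2·Na + glucose/18 + BUN/2.8
= 2·140 + 98/18 + 17/2.8
= 280 + 5.44 + 6.07
= 291.51 mOsm/kg ≈ 291.5 mOsm/kg
Osmolar gap = measured − calculated = 341 − 291.5 = 49.5 mOsm/kg

49.5 mOsm/kg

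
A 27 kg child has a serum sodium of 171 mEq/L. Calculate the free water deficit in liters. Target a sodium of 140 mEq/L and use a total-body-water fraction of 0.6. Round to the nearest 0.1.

3.6 L

TBW = 0.6 · 27 = 16.2 L
Free water deficit = TBW · (Na/140 − 1)
= 16.2 · (171/140 − 1)
= 16.2 · 0.2214
= 3.59 L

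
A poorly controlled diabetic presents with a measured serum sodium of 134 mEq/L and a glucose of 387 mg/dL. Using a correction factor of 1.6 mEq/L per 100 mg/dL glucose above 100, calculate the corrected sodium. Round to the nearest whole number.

139 mEq/L

Corrected Na = measured Na + 1.6 · (glucose − 100)/100
= 134 + 1.6 · (387 − 100)/100
= 134 + 4.6
= 138.6 mEq/L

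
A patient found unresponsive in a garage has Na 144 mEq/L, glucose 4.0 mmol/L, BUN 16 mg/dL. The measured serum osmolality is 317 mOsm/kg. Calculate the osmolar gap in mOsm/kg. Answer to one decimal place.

19.3 mOsm/kg

Calculated osmolality = 2·Na + glucose + BUN/2.8
= 2·144 + 4 + 16/2.8
= 288 + 4 + 5.71
= 297.71 mOsm/kg ≈ 297.7 mOsm/kg
Osmolar gap = measured − calculated = 317 − 297.7 = 19.3 mOsm/kg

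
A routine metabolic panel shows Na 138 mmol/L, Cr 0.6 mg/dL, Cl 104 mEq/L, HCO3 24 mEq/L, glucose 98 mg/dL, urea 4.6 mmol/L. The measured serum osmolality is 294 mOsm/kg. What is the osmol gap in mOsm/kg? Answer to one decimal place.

Calculated osmolality = 2·Na + glucose/18 + urea
= 2·138 + 98/18 + 4.6
= 276 + 5.44 + 4.60
= 286.04 mOsm/kg ≈ 286.0 mOsm/kg
Osmolar gap = measured − calculated = 294 − 286.0 = 8.0 mOsm/kg

8.0 mOsm/kg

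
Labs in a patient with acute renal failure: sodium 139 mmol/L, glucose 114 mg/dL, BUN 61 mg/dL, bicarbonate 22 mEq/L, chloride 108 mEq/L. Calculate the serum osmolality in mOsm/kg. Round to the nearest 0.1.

306.1 mOsm/kg

Calculated osmolality = 2·Na + glucose/18 + BUN/2.8
= 2·139 + 114/18 + 61/2.8
= 278 + 6.33 + 21.79
= 306.12 mOsm/kg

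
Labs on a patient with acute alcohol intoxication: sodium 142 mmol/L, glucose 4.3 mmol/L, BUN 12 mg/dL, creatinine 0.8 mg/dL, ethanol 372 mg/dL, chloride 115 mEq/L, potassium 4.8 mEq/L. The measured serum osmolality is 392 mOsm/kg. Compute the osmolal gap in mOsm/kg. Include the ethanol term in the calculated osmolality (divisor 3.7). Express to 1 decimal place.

Calculated osmolality = 2·Na + glucose + BUN/2.8 + ethanol/3.7
= 2·142 + 4.3 + 12/2.8 + 372/3.7
= 284 + 4.30 + 4.29 + 100.54
= 393.13 mOsm/kg ≈ 393.1 mOsm/kg
Osmolar gap = measured − calculated = 392 − 393.1 = -1.1 mOsm/kg

-1.1 mOsm/kg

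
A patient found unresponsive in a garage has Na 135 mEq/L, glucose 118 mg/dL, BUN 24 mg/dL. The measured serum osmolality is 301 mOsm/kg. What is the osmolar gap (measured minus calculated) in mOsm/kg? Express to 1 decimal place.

15.9 mOsm/kg

Calculated osmolality = 2·Na + glucose/18 + BUN/2.8
= 2·135 + 118/18 + 24/2.8
= 270 + 6.56 + 8.57
= 285.13 mOsm/kg ≈ 285.1 mOsm/kg
Osmolar gap = measured − calculated = 301 − 285.1 = 15.9 mOsm/kg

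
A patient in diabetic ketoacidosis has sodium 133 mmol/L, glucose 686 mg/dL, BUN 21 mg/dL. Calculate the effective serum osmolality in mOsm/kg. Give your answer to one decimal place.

304.1 mOsm/kg

Effective osmolality excludes urea (freely permeant across cell membranes):
2·Na + glucose/18
= 2·133 + 686/18
= 266 + 38.11
= 304.11 mOsm/kg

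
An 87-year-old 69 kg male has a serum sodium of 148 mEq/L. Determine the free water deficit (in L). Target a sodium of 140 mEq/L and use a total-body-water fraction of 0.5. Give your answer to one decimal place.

2.0 L

TBW = 0.5 · 69 = 34.5 L
Free water deficit = TBW · (Na/140 − 1)
= 34.5 · (148/140 − 1)
= 34.5 · 0.0571
= 1.97 L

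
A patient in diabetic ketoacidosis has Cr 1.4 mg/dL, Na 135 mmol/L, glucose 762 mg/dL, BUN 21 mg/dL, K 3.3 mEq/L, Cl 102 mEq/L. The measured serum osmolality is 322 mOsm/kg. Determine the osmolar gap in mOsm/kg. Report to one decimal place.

Calculated osmolality = 2·Na + glucose/18 + BUN/2.8
= 2·135 + 762/18 + 21/2.8
= 270 + 42.33 + 7.50
= 319.83 mOsm/kg ≈ 319.8 mOsm/kg
Osmolar gap = measured − calculated = 322 − 319.8 = 2.2 mOsm/kg

2.2 mOsm/kg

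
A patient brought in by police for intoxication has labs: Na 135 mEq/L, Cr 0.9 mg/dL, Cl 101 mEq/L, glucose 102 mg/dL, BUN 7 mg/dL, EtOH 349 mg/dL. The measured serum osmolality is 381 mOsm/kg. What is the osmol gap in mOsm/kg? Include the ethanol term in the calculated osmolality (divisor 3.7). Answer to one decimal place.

Calculated osmolality = 2·Na + glucose/18 + BUN/2.8 + ethanol/3.7
= 2·135 + 102/18 + 7/2.8 + 349/3.7
= 270 + 5.67 + 2.50 + 94.32
= 372.49 mOsm/kg ≈ 372.5 mOsm/kg
Osmolar gap = measured − calculated = 381 − 372.5 = 8.5 mOsm/kg

8.5 mOsm/kg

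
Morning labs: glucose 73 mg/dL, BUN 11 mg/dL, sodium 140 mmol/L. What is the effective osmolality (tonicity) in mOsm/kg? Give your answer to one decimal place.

Effective osmolality excludes urea (freely permeant across cell membranes):
2·Na + glucose/18
= 2·140 + 73/18
= 280 + 4.06
= 284.06 mOsm/kg

284.1 mOsm/kg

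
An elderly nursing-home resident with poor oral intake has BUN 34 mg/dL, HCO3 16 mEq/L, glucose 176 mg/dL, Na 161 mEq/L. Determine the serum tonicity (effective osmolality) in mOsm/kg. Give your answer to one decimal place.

331.8 mOsm/kg

Effective osmolality excludes urea (freely permeant across cell membranes):
2·Na + glucose/18
= 2·161 + 176/18
= 322 + 9.78
= 331.78 mOsm/kg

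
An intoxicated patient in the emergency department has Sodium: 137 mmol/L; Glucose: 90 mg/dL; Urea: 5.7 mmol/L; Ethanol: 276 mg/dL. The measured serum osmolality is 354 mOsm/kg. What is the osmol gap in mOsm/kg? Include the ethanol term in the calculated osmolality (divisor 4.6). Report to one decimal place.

9.3 mOsm/kg

Calculated osmolality = 2·Na + glucose/18 + urea + ethanol/4.6
= 2·137 + 90/18 + 5.7 + 276/4.6
= 274 + 5 + 5.70 + 60
= 344.7 mOsm/kg ≈ 344.7 mOsm/kg
Osmolar gap = measured − calculated = 354 − 344.7 = 9.3 mOsm/kg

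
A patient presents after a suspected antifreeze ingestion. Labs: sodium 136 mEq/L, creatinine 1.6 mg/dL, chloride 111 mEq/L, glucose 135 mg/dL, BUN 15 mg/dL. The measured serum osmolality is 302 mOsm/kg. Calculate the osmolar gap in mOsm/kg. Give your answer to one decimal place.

Calculated osmolality = 2·Na + glucose/18 + BUN/2.8
= 2·136 + 135/18 + 15/2.8
= 272 + 7.50 + 5.36
= 284.86 mOsm/kg ≈ 284.9 mOsm/kg
Osmolar gap = measured − calculated = 302 − 284.9 = 17.1 mOsm/kg

17.1 mOsm/kg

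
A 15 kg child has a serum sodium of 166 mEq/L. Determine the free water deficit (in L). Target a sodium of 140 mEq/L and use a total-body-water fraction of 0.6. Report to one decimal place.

TBW = 0.6 · 15 = 9 L
Free water deficit = TBW · (Na/140 − 1)
= 9 · (166/140 − 1)
= 9 · 0.1857
= 1.67 L

1.7 L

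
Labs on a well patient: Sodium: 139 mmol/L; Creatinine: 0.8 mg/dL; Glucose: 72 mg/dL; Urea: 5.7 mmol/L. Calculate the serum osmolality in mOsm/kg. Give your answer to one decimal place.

287.7 mOsm/kg

Calculated osmolality = 2·Na + glucose/18 + urea
= 2·139 + 72/18 + 5.7
= 278 + 4 + 5.70
= 287.7 mOsm/kg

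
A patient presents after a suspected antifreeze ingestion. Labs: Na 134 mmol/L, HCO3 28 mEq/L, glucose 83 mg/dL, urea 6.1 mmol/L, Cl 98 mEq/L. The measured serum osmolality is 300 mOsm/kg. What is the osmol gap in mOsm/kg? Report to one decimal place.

Calculated osmolality = 2·Na + glucose/18 + urea
= 2·134 + 83/18 + 6.1
= 268 + 4.61 + 6.10
= 278.71 mOsm/kg ≈ 278.7 mOsm/kg
Osmolar gap = measured − calculated = 300 − 278.7 = 21.3 mOsm/kg

21.3 mOsm/kg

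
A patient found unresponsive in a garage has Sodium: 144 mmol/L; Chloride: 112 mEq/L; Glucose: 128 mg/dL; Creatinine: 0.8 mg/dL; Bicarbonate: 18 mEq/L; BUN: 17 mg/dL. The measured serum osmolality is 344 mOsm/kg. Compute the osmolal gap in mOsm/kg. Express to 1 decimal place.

42.8 mOsm/kg

Calculated osmolality = 2·Na + glucose/18 + BUN/2.8
= 2·144 + 128/18 + 17/2.8
= 288 + 7.11 + 6.07
= 301.18 mOsm/kg ≈ 301.2 mOsm/kg
Osmolar gap = measured − calculated = 344 − 301.2 = 42.8 mOsm/kg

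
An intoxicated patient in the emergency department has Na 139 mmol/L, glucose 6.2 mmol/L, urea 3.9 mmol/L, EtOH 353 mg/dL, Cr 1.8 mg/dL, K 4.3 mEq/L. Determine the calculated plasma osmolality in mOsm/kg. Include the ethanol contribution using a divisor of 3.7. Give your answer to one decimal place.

Calculated osmolality = 2·Na + glucose + urea + ethanol/3.7
= 2·139 + 6.2 + 3.9 + 353/3.7
= 278 + 6.20 + 3.90 + 95.41
= 383.51 mOsm/kg

383.5 mOsm/kg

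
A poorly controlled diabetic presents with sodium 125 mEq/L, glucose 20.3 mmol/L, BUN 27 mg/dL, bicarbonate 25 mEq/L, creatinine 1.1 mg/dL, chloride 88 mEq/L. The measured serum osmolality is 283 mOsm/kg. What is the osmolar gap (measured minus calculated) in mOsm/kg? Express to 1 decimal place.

Calculated osmolality = 2·Na + glucose + BUN/2.8
= 2·125 + 20.3 + 27/2.8
= 250 + 20.30 + 9.64
= 279.94 mOsm/kg ≈ 279.9 mOsm/kg
Osmolar gap = measured − calculated = 283 − 279.9 = 3.1 mOsm/kg

3.1 mOsm/kg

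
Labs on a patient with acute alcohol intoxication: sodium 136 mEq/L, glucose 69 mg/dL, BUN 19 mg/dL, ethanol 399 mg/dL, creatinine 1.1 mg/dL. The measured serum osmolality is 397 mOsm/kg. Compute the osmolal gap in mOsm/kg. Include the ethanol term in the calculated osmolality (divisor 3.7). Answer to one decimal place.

Calculated osmolality = 2·Na + glucose/18 + BUN/2.8 + ethanol/3.7
= 2·136 + 69/18 + 19/2.8 + 399/3.7
= 272 + 3.83 + 6.79 + 107.84
= 390.46 mOsm/kg ≈ 390.5 mOsm/kg
Osmolar gap = measured − calculated = 397 − 390.5 = 6.5 mOsm/kg

6.5 mOsm/kg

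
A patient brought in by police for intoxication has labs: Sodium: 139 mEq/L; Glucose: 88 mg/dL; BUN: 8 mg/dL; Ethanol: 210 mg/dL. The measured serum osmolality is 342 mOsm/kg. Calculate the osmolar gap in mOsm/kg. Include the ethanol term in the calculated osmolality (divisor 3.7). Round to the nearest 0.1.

-0.5 mOsm/kg

Calculated osmolality = 2·Na + glucose/18 + BUN/2.8 + ethanol/3.7
= 2·139 + 88/18 + 8/2.8 + 210/3.7
= 278 + 4.89 + 2.86 + 56.76
= 342.51 mOsm/kg ≈ 342.5 mOsm/kg
Osmolar gap = measured − calculated = 342 − 342.5 = -0.5 mOsm/kg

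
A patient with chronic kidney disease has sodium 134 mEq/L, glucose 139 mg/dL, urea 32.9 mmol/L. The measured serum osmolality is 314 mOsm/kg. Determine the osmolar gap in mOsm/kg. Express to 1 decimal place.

5.4 mOsm/kg

Calculated osmolality = 2·Na + glucose/18 + urea
= 2·134 + 139/18 + 32.9
= 268 + 7.72 + 32.90
= 308.62 mOsm/kg ≈ 308.6 mOsm/kg
Osmolar gap = measured − calculated = 314 − 308.6 = 5.4 mOsm/kg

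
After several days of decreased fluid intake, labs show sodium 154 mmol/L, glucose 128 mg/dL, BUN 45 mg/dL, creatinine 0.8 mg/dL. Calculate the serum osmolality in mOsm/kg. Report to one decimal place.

Calculated osmolality = 2·Na + glucose/18 + BUN/2.8
= 2·154 + 128/18 + 45/2.8
= 308 + 7.11 + 16.07
= 331.18 mOsm/kg

331.2 mOsm/kg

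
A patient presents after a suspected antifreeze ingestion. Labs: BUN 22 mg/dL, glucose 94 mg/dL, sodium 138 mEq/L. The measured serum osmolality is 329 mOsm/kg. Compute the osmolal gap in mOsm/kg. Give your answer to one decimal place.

Calculated osmolality = 2·Na + glucose/18 + BUN/2.8
= 2·138 + 94/18 + 22/2.8
= 276 + 5.22 + 7.86
= 289.08 mOsm/kg ≈ 289.1 mOsm/kg
Osmolar gap = measured − calculated = 329 − 289.1 = 39.9 mOsm/kg

39.9 mOsm/kg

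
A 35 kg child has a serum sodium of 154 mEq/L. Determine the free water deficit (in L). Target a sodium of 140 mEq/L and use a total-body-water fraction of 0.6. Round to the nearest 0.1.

TBW = 0.6 · 35 = 21 L
Free water deficit = TBW · (Na/140 − 1)
= 21 · (154/140 − 1)
= 21 · 0.1
= 2.1 L

2.1 L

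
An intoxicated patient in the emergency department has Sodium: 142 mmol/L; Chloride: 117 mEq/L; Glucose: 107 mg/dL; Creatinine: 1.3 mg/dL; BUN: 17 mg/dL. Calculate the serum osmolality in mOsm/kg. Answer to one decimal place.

Calculated osmolality = 2·Na + glucose/18 + BUN/2.8
= 2·142 + 107/18 + 17/2.8
= 284 + 5.94 + 6.07
= 296.01 mOsm/kg

296.0 mOsm/kg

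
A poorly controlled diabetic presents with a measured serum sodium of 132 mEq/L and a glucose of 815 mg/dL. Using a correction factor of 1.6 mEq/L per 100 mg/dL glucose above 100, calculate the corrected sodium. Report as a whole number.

Corrected Na = measured Na + 1.6 · (glucose − 100)/100
= 132 + 1.6 · (815 − 100)/100
= 132 + 11.4
= 143.4 mEq/L

143 mEq/L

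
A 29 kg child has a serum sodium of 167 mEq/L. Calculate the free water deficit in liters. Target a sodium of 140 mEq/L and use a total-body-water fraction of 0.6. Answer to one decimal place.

3.4 L

TBW = 0.6 · 29 = 17.4 L
Free water deficit = TBW · (Na/140 − 1)
= 17.4 · (167/140 − 1)
= 17.4 · 0.1929
= 3.36 L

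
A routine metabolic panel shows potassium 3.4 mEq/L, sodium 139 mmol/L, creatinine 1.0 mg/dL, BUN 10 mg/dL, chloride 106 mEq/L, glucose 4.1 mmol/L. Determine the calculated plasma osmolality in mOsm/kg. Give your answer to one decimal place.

285.7 mOsm/kg

Calculated osmolality = 2·Na + glucose + BUN/2.8
= 2·139 + 4.1 + 10/2.8
= 278 + 4.10 + 3.57
= 285.67 mOsm/kg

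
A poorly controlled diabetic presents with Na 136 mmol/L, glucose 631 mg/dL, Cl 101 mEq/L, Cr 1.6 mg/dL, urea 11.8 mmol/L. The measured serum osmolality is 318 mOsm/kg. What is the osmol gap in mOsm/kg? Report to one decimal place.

-0.9 mOsm/kg

Calculated osmolality = 2·Na + glucose/18 + urea
= 2·136 + 631/18 + 11.8
= 272 + 35.06 + 11.80
= 318.86 mOsm/kg ≈ 318.9 mOsm/kg
Osmolar gap = measured − calculated = 318 − 318.9 = -0.9 mOsm/kg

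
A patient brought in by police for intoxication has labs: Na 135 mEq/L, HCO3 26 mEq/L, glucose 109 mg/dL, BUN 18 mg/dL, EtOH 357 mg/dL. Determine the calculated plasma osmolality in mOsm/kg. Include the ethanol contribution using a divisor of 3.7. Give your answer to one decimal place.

379.0 mOsm/kg

Calculated osmolality = 2·Na + glucose/18 + BUN/2.8 + ethanol/3.7
= 2·135 + 109/18 + 18/2.8 + 357/3.7
= 270 + 6.06 + 6.43 + 96.49
= 378.98 mOsm/kg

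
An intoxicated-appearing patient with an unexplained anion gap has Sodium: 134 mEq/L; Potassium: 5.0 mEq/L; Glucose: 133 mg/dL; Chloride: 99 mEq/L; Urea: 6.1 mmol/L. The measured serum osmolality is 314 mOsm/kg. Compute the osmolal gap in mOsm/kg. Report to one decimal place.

32.5 mOsm/kg

Calculated osmolality = 2·Na + glucose/18 + urea
= 2·134 + 133/18 + 6.1
= 268 + 7.39 + 6.10
= 281.49 mOsm/kg ≈ 281.5 mOsm/kg
Osmolar gap = measured − calculated = 314 − 281.5 = 32.5 mOsm/kg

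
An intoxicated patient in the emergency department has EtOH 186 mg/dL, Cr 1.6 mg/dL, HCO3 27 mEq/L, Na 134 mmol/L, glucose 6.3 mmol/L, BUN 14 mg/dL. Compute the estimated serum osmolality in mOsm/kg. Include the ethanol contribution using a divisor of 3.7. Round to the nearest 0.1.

Calculated osmolality = 2·Na + glucose + BUN/2.8 + ethanol/3.7
= 2·134 + 6.3 + 14/2.8 + 186/3.7
= 268 + 6.30 + 5 + 50.27
= 329.57 mOsm/kg

329.6 mOsm/kg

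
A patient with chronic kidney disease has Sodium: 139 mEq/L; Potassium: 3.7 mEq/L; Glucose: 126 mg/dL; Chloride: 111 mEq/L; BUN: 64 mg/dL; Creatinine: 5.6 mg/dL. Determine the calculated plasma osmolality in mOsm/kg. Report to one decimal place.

Calculated osmolality = 2·Na + glucose/18 + BUN/2.8
= 2·139 + 126/18 + 64/2.8
= 278 + 7 + 22.86
= 307.86 mOsm/kg

307.9 mOsm/kg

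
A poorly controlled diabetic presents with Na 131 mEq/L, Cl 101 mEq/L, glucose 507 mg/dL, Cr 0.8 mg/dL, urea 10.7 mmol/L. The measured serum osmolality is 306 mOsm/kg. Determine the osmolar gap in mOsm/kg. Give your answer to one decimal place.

Calculated osmolality = 2·Na + glucose/18 + urea
= 2·131 + 507/18 + 10.7
= 262 + 28.17 + 10.70
= 300.87 mOsm/kg ≈ 300.9 mOsm/kg
Osmolar gap = measured − calculated = 306 − 300.9 = 5.1 mOsm/kg

5.1 mOsm/kg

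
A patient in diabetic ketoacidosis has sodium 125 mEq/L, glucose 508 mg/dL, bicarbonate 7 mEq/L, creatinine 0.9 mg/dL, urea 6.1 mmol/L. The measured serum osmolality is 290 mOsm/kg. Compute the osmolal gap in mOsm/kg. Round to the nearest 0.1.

Calculated osmolality = 2·Na + glucose/18 + urea
= 2·125 + 508/18 + 6.1
= 250 + 28.22 + 6.10
= 284.32 mOsm/kg ≈ 284.3 mOsm/kg
Osmolar gap = measured − calculated = 290 − 284.3 = 5.7 mOsm/kg

5.7 mOsm/kg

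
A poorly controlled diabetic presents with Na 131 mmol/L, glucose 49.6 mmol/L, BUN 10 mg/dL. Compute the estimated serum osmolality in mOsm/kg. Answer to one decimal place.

Calculated osmolality = 2·Na + glucose + BUN/2.8
= 2·131 + 49.6 + 10/2.8
= 262 + 49.60 + 3.57
= 315.17 mOsm/kg

315.2 mOsm/kg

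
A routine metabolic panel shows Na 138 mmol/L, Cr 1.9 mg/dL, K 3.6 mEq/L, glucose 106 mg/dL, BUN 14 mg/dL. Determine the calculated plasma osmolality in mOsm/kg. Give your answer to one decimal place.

Calculated osmolality = 2·Na + glucose/18 + BUN/2.8
= 2·138 + 106/18 + 14/2.8
= 276 + 5.89 + 5
= 286.89 mOsm/kg

286.9 mOsm/kg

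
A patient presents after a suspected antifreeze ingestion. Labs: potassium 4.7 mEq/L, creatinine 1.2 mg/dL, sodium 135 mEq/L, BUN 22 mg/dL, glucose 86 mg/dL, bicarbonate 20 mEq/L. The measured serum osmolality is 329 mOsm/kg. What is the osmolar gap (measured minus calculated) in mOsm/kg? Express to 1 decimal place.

46.4 mOsm/kg

Calculated osmolality = 2·Na + glucose/18 + BUN/2.8
= 2·135 + 86/18 + 22/2.8
= 270 + 4.78 + 7.86
= 282.64 mOsm/kg ≈ 282.6 mOsm/kg
Osmolar gap = measured − calculated = 329 − 282.6 = 46.4 mOsm/kg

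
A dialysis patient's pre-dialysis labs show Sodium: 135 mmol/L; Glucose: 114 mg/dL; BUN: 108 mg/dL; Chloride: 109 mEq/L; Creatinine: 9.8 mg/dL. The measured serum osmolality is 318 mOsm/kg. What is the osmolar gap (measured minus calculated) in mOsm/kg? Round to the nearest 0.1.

3.1 mOsm/kg

Calculated osmolality = 2·Na + glucose/18 + BUN/2.8
= 2·135 + 114/18 + 108/2.8
= 270 + 6.33 + 38.57
= 314.9 mOsm/kg ≈ 314.9 mOsm/kg
Osmolar gap = measured − calculated = 318 − 314.9 = 3.1 mOsm/kg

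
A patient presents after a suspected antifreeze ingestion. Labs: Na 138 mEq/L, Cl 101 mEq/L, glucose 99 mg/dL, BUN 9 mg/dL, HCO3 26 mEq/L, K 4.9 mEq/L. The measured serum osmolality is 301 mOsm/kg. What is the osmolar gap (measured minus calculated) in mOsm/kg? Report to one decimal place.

Calculated osmolality = 2·Na + glucose/18 + BUN/2.8
= 2·138 + 99/18 + 9/2.8
= 276 + 5.50 + 3.21
= 284.71 mOsm/kg ≈ 284.7 mOsm/kg
Osmolar gap = measured − calculated = 301 − 284.7 = 16.3 mOsm/kg

16.3 mOsm/kg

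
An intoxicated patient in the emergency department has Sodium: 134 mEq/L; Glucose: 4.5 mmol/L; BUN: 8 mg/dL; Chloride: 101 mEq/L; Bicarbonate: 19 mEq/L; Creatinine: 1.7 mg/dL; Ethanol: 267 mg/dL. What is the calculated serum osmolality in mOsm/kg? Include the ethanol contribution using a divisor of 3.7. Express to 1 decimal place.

347.5 mOsm/kg

Calculated osmolality = 2·Na + glucose + BUN/2.8 + ethanol/3.7
= 2·134 + 4.5 + 8/2.8 + 267/3.7
= 268 + 4.50 + 2.86 + 72.16
= 347.52 mOsm/kg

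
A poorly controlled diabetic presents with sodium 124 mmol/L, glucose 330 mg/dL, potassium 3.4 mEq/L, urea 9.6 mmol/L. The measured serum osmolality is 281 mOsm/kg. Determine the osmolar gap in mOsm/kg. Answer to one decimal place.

Calculated osmolality = 2·Na + glucose/18 + urea
= 2·124 + 330/18 + 9.6
= 248 + 18.33 + 9.60
= 275.93 mOsm/kg ≈ 275.9 mOsm/kg
Osmolar gap = measured − calculated = 281 − 275.9 = 5.1 mOsm/kg

5.1 mOsm/kg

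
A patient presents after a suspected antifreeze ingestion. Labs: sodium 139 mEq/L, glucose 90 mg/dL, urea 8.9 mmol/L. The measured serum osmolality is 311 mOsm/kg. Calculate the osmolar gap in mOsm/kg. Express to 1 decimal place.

19.1 mOsm/kg

Calculated osmolality = 2·Na + glucose/18 + urea
= 2·139 + 90/18 + 8.9
= 278 + 5 + 8.90
= 291.9 mOsm/kg ≈ 291.9 mOsm/kg
Osmolar gap = measured − calculated = 311 − 291.9 = 19.1 mOsm/kg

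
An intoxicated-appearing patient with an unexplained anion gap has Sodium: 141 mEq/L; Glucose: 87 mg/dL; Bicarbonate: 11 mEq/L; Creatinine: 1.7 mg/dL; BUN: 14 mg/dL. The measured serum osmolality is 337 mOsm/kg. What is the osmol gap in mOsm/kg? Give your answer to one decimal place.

Calculated osmolality = 2·Na + glucose/18 + BUN/2.8
= 2·141 + 87/18 + 14/2.8
= 282 + 4.83 + 5
= 291.83 mOsm/kg ≈ 291.8 mOsm/kg
Osmolar gap = measured − calculated = 337 − 291.8 = 45.2 mOsm/kg

45.2 mOsm/kg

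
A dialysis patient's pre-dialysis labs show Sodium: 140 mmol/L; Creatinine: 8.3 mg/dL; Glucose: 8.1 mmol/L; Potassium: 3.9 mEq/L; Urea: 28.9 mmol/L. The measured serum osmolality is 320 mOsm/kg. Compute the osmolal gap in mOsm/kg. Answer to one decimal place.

Calculated osmolality = 2·Na + glucose + urea
= 2·140 + 8.1 + 28.9
= 280 + 8.10 + 28.90
= 317 mOsm/kg ≈ 317.0 mOsm/kg
Osmolar gap = measured − calculated = 320 − 317.0 = 3.0 mOsm/kg

3.0 mOsm/kg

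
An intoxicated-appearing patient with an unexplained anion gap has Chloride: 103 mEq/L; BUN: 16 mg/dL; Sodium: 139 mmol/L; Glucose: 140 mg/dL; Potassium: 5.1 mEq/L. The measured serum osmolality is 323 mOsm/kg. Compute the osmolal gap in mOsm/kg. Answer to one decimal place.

31.5 mOsm/kg

Calculated osmolality = 2·Na + glucose/18 + BUN/2.8
= 2·139 + 140/18 + 16/2.8
= 278 + 7.78 + 5.71
= 291.49 mOsm/kg ≈ 291.5 mOsm/kg
Osmolar gap = measured − calculated = 323 − 291.5 = 31.5 mOsm/kg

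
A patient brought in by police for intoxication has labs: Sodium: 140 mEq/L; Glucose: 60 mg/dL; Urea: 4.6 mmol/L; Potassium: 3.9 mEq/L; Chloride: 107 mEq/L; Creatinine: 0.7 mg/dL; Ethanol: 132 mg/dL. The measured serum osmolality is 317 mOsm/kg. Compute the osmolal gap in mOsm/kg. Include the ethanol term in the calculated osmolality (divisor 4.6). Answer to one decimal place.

0.4 mOsm/kg

Calculated osmolality = 2·Na + glucose/18 + urea + ethanol/4.6
= 2·140 + 60/18 + 4.6 + 132/4.6
= 280 + 3.33 + 4.60 + 28.70
= 316.63 mOsm/kg ≈ 316.6 mOsm/kg
Osmolar gap = measured − calculated = 317 − 316.6 = 0.4 mOsm/kg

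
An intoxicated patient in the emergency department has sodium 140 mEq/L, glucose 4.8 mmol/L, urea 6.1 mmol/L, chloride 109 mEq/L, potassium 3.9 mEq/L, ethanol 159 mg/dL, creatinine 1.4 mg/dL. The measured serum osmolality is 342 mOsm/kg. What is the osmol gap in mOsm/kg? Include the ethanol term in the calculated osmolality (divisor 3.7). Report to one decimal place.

8.1 mOsm/kg

Calculated osmolality = 2·Na + glucose + urea + ethanol/3.7
= 2·140 + 4.8 + 6.1 + 159/3.7
= 280 + 4.80 + 6.10 + 42.97
= 333.87 mOsm/kg ≈ 333.9 mOsm/kg
Osmolar gap = measured − calculated = 342 − 333.9 = 8.1 mOsm/kg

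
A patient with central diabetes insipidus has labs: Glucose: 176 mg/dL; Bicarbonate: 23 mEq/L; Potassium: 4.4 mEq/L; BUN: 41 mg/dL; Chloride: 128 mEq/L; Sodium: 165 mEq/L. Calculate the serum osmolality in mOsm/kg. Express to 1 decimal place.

Calculated osmolality = 2·Na + glucose/18 + BUN/2.8
= 2·165 + 176/18 + 41/2.8
= 330 + 9.78 + 14.64
= 354.42 mOsm/kg

354.4 mOsm/kg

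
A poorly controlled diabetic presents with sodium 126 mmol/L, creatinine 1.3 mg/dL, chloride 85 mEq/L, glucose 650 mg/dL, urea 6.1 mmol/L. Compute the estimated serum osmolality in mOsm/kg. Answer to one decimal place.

Calculated osmolality = 2·Na + glucose/18 + urea
= 2·126 + 650/18 + 6.1
= 252 + 36.11 + 6.10
= 294.21 mOsm/kg

294.2 mOsm/kg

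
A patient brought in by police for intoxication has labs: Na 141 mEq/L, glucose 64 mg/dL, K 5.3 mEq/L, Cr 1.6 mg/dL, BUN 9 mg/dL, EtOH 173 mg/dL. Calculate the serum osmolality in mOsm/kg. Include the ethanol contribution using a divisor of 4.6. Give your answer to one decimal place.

Calculated osmolality = 2·Na + glucose/18 + BUN/2.8 + ethanol/4.6
= 2·141 + 64/18 + 9/2.8 + 173/4.6
= 282 + 3.56 + 3.21 + 37.61
= 326.38 mOsm/kg

326.4 mOsm/kg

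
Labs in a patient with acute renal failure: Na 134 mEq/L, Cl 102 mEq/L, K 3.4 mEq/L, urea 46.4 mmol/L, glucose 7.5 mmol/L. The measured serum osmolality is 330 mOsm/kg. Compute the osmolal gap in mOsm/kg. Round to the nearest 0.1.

8.1 mOsm/kg

Calculated osmolality = 2·Na + glucose + urea
= 2·134 + 7.5 + 46.4
= 268 + 7.50 + 46.40
= 321.9 mOsm/kg ≈ 321.9 mOsm/kg
Osmolar gap = measured − calculated = 330 − 321.9 = 8.1 mOsm/kg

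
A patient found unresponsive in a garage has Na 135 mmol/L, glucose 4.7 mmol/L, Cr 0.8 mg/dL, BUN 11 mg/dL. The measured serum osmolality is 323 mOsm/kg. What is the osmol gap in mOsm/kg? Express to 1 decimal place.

Calculated osmolality = 2·Na + glucose + BUN/2.8
= 2·135 + 4.7 + 11/2.8
= 270 + 4.70 + 3.93
= 278.63 mOsm/kg ≈ 278.6 mOsm/kg
Osmolar gap = measured − calculated = 323 − 278.6 = 44.4 mOsm/kg

44.4 mOsm/kg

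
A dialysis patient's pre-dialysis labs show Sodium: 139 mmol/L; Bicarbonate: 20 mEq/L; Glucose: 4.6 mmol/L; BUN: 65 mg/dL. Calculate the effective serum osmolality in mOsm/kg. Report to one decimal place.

282.6 mOsm/kg

Effective osmolality excludes urea (freely permeant across cell membranes):
2·Na + glucose
= 2·139 + 4.6
= 278 + 4.6
= 282.6 mOsm/kg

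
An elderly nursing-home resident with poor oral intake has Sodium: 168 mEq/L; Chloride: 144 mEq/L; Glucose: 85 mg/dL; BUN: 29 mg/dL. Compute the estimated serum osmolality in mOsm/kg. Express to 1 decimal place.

351.1 mOsm/kg

Calculated osmolality = 2·Na + glucose/18 + BUN/2.8
= 2·168 + 85/18 + 29/2.8
= 336 + 4.72 + 10.36
= 351.08 mOsm/kg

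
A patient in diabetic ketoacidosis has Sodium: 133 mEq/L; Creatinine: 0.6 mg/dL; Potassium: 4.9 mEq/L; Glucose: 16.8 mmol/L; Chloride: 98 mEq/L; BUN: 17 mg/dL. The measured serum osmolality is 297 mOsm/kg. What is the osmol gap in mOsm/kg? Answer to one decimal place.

8.1 mOsm/kg

Calculated osmolality = 2·Na + glucose + BUN/2.8
= 2·133 + 16.8 + 17/2.8
= 266 + 16.80 + 6.07
= 288.87 mOsm/kg ≈ 288.9 mOsm/kg
Osmolar gap = measured − calculated = 297 − 288.9 = 8.1 mOsm/kg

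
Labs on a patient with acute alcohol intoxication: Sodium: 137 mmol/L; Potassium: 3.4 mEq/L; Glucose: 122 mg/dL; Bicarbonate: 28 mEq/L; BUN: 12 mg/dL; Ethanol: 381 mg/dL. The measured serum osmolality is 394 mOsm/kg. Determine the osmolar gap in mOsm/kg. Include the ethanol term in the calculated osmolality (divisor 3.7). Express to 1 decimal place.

Calculated osmolality = 2·Na + glucose/18 + BUN/2.8 + ethanol/3.7
= 2·137 + 122/18 + 12/2.8 + 381/3.7
= 274 + 6.78 + 4.29 + 102.97
= 388.04 mOsm/kg ≈ 388.0 mOsm/kg
Osmolar gap = measured − calculated = 394 − 388.0 = 6.0 mOsm/kg

6.0 mOsm/kg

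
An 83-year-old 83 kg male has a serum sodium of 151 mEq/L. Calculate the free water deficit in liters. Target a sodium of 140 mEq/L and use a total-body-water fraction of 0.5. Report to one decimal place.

TBW = 0.5 · 83 = 41.5 L
Free water deficit = TBW · (Na/140 − 1)
= 41.5 · (151/140 − 1)
= 41.5 · 0.0786
= 3.26 L

3.3 L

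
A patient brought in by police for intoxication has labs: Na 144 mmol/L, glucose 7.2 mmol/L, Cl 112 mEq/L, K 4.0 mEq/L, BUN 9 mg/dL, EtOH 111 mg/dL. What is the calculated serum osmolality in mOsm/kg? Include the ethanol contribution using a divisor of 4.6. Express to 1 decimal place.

322.5 mOsm/kg

Calculated osmolality = 2·Na + glucose + BUN/2.8 + ethanol/4.6
= 2·144 + 7.2 + 9/2.8 + 111/4.6
= 288 + 7.20 + 3.21 + 24.13
= 322.54 mOsm/kg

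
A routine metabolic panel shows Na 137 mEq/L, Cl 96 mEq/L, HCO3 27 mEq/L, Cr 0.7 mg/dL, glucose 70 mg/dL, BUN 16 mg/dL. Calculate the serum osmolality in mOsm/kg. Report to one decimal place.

Calculated osmolality = 2·Na + glucose/18 + BUN/2.8
= 2·137 + 70/18 + 16/2.8
= 274 + 3.89 + 5.71
= 283.6 mOsm/kg

283.6 mOsm/kg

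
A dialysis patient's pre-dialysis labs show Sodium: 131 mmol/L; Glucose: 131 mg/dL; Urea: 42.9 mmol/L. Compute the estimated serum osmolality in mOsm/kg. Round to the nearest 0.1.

312.2 mOsm/kg

Calculated osmolality = 2·Na + glucose/18 + urea
= 2·131 + 131/18 + 42.9
= 262 + 7.28 + 42.90
= 312.18 mOsm/kg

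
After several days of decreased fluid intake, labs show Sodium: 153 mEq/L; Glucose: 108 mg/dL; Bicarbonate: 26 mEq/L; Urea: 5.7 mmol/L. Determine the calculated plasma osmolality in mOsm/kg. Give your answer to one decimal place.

317.7 mOsm/kg

Calculated osmolality = 2·Na + glucose/18 + urea
= 2·153 + 108/18 + 5.7
= 306 + 6 + 5.70
= 317.7 mOsm/kg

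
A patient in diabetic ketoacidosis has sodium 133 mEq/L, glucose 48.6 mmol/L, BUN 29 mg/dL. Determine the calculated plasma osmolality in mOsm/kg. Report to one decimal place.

325.0 mOsm/kg

Calculated osmolality = 2·Na + glucose + BUN/2.8
= 2·133 + 48.6 + 29/2.8
= 266 + 48.60 + 10.36
= 324.96 mOsm/kg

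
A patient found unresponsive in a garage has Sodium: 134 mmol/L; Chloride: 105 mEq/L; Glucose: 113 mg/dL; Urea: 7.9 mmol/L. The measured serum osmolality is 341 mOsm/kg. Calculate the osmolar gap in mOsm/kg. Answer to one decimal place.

Calculated osmolality = 2·Na + glucose/18 + urea
= 2·134 + 113/18 + 7.9
= 268 + 6.28 + 7.90
= 282.18 mOsm/kg ≈ 282.2 mOsm/kg
Osmolar gap = measured − calculated = 341 − 282.2 = 58.8 mOsm/kg

58.8 mOsm/kg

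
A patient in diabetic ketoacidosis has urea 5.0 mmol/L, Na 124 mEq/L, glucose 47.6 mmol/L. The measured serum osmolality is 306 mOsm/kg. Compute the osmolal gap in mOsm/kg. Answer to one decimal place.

Calculated osmolality = 2·Na + glucose + urea
= 2·124 + 47.6 + 5
= 248 + 47.60 + 5
= 300.6 mOsm/kg ≈ 300.6 mOsm/kg
Osmolar gap = measured − calculated = 306 − 300.6 = 5.4 mOsm/kg

5.4 mOsm/kg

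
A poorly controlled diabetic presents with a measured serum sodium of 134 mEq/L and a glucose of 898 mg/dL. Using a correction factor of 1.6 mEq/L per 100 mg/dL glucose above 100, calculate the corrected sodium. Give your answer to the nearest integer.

147 mEq/L

Corrected Na = measured Na + 1.6 · (glucose − 100)/100
= 134 + 1.6 · (898 − 100)/100
= 134 + 12.8
= 146.8 mEq/L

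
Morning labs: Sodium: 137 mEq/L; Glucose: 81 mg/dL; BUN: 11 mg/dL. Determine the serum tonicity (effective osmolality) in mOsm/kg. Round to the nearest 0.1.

278.5 mOsm/kg

Effective osmolality excludes urea (freely permeant across cell membranes):
2·Na + glucose/18
= 2·137 + 81/18
= 274 + 4.5
= 278.5 mOsm/kg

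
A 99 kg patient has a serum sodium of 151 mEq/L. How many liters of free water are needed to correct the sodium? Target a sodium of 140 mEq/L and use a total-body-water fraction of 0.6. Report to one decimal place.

TBW = 0.6 · 99 = 59.4 L
Free water deficit = TBW · (Na/140 − 1)
= 59.4 · (151/140 − 1)
= 59.4 · 0.0786
= 4.67 L

4.7 L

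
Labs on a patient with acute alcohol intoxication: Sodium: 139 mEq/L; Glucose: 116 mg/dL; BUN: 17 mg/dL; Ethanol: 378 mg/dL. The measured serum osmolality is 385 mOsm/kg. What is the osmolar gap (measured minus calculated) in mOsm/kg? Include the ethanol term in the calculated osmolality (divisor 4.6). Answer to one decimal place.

12.3 mOsm/kg

Calculated osmolality = 2·Na + glucose/18 + BUN/2.8 + ethanol/4.6
= 2·139 + 116/18 + 17/2.8 + 378/4.6
= 278 + 6.44 + 6.07 + 82.17
= 372.68 mOsm/kg ≈ 372.7 mOsm/kg
Osmolar gap = measured − calculated = 385 − 372.7 = 12.3 mOsm/kg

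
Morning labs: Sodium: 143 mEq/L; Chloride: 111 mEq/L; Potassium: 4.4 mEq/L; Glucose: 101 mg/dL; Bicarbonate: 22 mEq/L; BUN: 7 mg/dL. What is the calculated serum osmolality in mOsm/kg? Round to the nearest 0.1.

294.1 mOsm/kg

Calculated osmolality = 2·Na + glucose/18 + BUN/2.8
= 2·143 + 101/18 + 7/2.8
= 286 + 5.61 + 2.50
= 294.11 mOsm/kg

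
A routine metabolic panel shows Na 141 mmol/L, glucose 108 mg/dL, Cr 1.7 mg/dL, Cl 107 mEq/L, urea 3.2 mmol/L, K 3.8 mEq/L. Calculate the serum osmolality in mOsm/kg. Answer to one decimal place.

291.2 mOsm/kg

Calculated osmolality = 2·Na + glucose/18 + urea
= 2·141 + 108/18 + 3.2
= 282 + 6 + 3.20
= 291.2 mOsm/kg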